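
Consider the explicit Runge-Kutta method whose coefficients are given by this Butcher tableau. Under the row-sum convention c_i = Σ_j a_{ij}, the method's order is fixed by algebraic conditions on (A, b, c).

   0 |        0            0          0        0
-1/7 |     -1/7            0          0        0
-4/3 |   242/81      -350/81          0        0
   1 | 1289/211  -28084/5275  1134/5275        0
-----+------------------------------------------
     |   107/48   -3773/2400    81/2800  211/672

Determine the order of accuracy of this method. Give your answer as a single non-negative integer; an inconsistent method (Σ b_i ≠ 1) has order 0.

4

b = (107/48, -3773/2400, 81/2800, 211/672)
c = (0, -1/7, -4/3, 1)
Ac = (0, 0, 50/81, 100/211)
Σ b_i: 107/48·1 + (-3773/2400)·1 + 81/2800·1 + 211/672·1 = 1 ✓
b·c: (-3773/2400)·(-1/7) + 81/2800·(-4/3) + 211/672·1 = 1/2 ✓
b·c²: (-3773/2400)·1/49 + 81/2800·16/9 + 211/672·1 = 1/3 ✓
b·Ac: 81/2800·50/81 + 211/672·100/211 = 1/6 ✓
b·c³: (-3773/2400)·(-1/343) + 81/2800·(-64/27) + 211/672·1 = 1/4 ✓
b·(c∘Ac): 81/2800·(-200/243) + 211/672·100/211 = 1/8 ✓
b·Ac²: 81/2800·(-50/567) + 211/672·404/1477 = 1/12 ✓
b·A²c: 211/672·28/211 = 1/24 ✓; 4 stages ⇒ order 4.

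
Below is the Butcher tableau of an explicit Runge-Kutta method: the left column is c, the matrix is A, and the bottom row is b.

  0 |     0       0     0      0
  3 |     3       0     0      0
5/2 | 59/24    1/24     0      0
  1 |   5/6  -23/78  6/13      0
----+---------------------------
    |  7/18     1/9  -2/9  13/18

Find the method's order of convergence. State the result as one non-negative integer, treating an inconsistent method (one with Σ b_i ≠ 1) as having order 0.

b = (7/18, 1/9, -2/9, 13/18)
c = (0, 3, 5/2, 1)
Ac = (0, 0, 1/8, 7/26)
Σ b_i: 7/18·1 + 1/9·1 + (-2/9)·1 + 13/18·1 = 1 ✓
b·c: 1/9·3 + (-2/9)·5/2 + 13/18·1 = 1/2 ✓
b·c²: 1/9·9 + (-2/9)·25/4 + 13/18·1 = 1/3 ✓
b·Ac: (-2/9)·1/8 + 13/18·7/26 = 1/6 ✓
b·c³: 1/9·27 + (-2/9)·125/8 + 13/18·1 = 1/4 ✓
b·(c∘Ac): (-2/9)·5/16 + 13/18·7/26 = 1/8 ✓
b·Ac²: (-2/9)·3/8 + 13/18·3/13 = 1/12 ✓
b·A²c: 13/18·3/52 = 1/24 ✓; 4 stages ⇒ order 4.

4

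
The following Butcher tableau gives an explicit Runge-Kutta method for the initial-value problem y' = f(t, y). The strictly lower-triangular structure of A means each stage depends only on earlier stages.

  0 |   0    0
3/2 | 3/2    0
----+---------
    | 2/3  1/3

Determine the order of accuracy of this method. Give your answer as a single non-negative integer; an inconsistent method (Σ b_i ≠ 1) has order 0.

b = (2/3, 1/3)
c = (0, 3/2)
Σ b_i: 2/3·1 + 1/3·1 = 1 ✓
b·c: 1/3·3/2 = 1/2 ✓; 2 stages ⇒ order 2.

2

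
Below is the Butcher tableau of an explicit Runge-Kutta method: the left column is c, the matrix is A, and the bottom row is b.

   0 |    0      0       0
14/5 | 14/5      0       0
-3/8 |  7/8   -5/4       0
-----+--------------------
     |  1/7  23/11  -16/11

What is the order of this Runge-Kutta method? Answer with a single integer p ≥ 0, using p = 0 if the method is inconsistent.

b = (1/7, 23/11, -16/11)
c = (0, 14/5, -3/8)
Ac = (0, 0, -7/2)
Σ b_i: 1/7·1 + 23/11·1 + (-16/11)·1 = 60/77 ≠ 1 ⇒ order 0.

0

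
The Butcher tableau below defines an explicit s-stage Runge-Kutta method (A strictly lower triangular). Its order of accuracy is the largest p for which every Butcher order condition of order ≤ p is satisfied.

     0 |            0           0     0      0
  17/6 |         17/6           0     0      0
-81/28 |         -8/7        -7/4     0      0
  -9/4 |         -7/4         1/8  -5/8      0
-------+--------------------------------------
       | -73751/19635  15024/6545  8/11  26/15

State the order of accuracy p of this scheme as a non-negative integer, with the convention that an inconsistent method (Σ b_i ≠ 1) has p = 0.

b = (-73751/19635, 15024/6545, 8/11, 26/15)
c = (0, 17/6, -81/28, -9/4)
Ac = (0, 0, -119/24, 1453/672)
Σ b_i: (-73751/19635)·1 + 15024/6545·1 + 8/11·1 + 26/15·1 = 1 ✓
b·c: 15024/6545·17/6 + 8/11·(-81/28) + 26/15·(-9/4) = 1/2 ✓
b·c²: 15024/6545·289/36 + 8/11·6561/784 + 26/15·81/16 = 2153131/64680 ≠ 1/3 ⇒ order 2.
b·Ac: 8/11·(-119/24) + 26/15·1453/672 = 7859/55440 ≠ 1/6

2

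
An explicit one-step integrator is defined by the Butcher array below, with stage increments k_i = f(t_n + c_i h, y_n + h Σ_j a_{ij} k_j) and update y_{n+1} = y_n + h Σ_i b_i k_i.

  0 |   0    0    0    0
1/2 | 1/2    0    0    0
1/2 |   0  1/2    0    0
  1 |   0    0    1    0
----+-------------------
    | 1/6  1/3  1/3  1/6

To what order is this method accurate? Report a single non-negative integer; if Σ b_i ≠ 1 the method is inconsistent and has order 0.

b = (1/6, 1/3, 1/3, 1/6)
c = (0, 1/2, 1/2, 1)
Ac = (0, 0, 1/4, 1/2)
Σ b_i: 1/6·1 + 1/3·1 + 1/3·1 + 1/6·1 = 1 ✓
b·c: 1/3·1/2 + 1/3·1/2 + 1/6·1 = 1/2 ✓
b·c²: 1/3·1/4 + 1/3·1/4 + 1/6·1 = 1/3 ✓
b·Ac: 1/3·1/4 + 1/6·1/2 = 1/6 ✓
b·c³: 1/3·1/8 + 1/3·1/8 + 1/6·1 = 1/4 ✓
b·(c∘Ac): 1/3·1/8 + 1/6·1/2 = 1/8 ✓
b·Ac²: 1/3·1/8 + 1/6·1/4 = 1/12 ✓
b·A²c: 1/6·1/4 = 1/24 ✓; 4 stages ⇒ order 4.

4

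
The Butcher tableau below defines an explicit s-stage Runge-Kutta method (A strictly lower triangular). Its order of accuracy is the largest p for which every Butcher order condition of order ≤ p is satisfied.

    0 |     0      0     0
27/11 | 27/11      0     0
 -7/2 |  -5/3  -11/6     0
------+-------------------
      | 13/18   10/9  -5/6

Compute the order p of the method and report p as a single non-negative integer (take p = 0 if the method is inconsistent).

1

b = (13/18, 10/9, -5/6)
c = (0, 27/11, -7/2)
Ac = (0, 0, -9/2)
Σ b_i: 13/18·1 + 10/9·1 + (-5/6)·1 = 1 ✓
b·c: 10/9·27/11 + (-5/6)·(-7/2) = 745/132 ≠ 1/2 ⇒ order 1.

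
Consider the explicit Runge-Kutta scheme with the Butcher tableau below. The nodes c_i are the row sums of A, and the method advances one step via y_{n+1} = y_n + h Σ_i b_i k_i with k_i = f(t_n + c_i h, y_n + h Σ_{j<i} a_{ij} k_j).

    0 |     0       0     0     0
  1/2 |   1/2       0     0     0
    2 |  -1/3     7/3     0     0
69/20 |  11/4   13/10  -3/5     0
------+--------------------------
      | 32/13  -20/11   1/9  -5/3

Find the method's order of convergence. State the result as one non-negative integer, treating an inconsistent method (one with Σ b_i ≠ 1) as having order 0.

b = (32/13, -20/11, 1/9, -5/3)
c = (0, 1/2, 2, 69/20)
Ac = (0, 0, 7/6, -11/20)
Σ b_i: 32/13·1 + (-20/11)·1 + 1/9·1 + (-5/3)·1 = -1174/1287 ≠ 1 ⇒ order 0.

0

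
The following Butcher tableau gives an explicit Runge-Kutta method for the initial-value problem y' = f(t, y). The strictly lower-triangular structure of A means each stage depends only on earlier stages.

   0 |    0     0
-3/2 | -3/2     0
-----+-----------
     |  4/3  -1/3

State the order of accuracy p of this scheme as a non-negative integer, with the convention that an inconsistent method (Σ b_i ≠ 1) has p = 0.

b = (4/3, -1/3)
c = (0, -3/2)
Σ b_i: 4/3·1 + (-1/3)·1 = 1 ✓
b·c: (-1/3)·(-3/2) = 1/2 ✓; 2 stages ⇒ order 2.

2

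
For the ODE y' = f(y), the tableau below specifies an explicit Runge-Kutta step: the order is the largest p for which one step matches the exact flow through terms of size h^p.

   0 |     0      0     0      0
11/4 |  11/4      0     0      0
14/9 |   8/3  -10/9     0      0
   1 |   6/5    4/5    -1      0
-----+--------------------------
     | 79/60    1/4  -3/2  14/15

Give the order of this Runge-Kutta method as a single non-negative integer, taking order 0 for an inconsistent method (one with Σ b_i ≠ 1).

1

b = (79/60, 1/4, -3/2, 14/15)
c = (0, 11/4, 14/9, 1)
Ac = (0, 0, -55/18, 29/45)
Σ b_i: 79/60·1 + 1/4·1 + (-3/2)·1 + 14/15·1 = 1 ✓
b·c: 1/4·11/4 + (-3/2)·14/9 + 14/15·1 = -57/80 ≠ 1/2 ⇒ order 1.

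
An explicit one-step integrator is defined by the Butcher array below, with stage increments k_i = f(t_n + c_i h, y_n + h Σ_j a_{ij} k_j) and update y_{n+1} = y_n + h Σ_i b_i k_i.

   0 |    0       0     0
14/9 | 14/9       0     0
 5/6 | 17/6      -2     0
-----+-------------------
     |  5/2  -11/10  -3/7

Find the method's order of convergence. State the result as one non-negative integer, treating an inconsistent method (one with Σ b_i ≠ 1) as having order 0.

b = (5/2, -11/10, -3/7)
c = (0, 14/9, 5/6)
Ac = (0, 0, -28/9)
Σ b_i: 5/2·1 + (-11/10)·1 + (-3/7)·1 = 34/35 ≠ 1 ⇒ order 0.

0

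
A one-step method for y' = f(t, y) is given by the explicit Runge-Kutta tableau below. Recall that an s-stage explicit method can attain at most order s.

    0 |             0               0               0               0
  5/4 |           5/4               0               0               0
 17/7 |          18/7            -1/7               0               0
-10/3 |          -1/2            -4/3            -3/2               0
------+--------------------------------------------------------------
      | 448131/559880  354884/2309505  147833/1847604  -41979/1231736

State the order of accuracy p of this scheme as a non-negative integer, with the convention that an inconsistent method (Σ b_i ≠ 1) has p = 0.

b = (448131/559880, 354884/2309505, 147833/1847604, -41979/1231736)
c = (0, 5/4, 17/7, -10/3)
Ac = (0, 0, -5/28, -223/42)
Σ b_i: 448131/559880·1 + 354884/2309505·1 + 147833/1847604·1 + (-41979/1231736)·1 = 1 ✓
b·c: 354884/2309505·5/4 + 147833/1847604·17/7 + (-41979/1231736)·(-10/3) = 1/2 ✓
b·c²: 354884/2309505·25/16 + 147833/1847604·289/49 + (-41979/1231736)·100/9 = 1/3 ✓
b·Ac: 147833/1847604·(-5/28) + (-41979/1231736)·(-223/42) = 1/6 ✓
b·c³: 354884/2309505·125/64 + 147833/1847604·4913/343 + (-41979/1231736)·(-1000/27) = 5459101/2015568 ≠ 1/4 ⇒ order 3.
b·(c∘Ac): 147833/1847604·(-85/196) + (-41979/1231736)·1115/63 = -142855/223952 ≠ 1/8
b·Ac²: 147833/1847604·(-25/112) + (-41979/1231736)·(-6427/588) = 6671783/18811968 ≠ 1/12
b·A²c: (-41979/1231736)·15/56 = -89955/9853888 ≠ 1/24

3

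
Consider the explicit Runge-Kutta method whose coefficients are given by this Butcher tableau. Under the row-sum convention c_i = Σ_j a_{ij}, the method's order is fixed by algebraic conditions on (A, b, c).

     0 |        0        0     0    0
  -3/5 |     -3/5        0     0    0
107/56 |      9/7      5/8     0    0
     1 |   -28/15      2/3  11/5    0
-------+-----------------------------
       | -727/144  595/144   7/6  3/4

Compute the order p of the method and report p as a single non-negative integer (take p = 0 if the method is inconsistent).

2

b = (-727/144, 595/144, 7/6, 3/4)
c = (0, -3/5, 107/56, 1)
Ac = (0, 0, -3/8, 213/56)
Σ b_i: (-727/144)·1 + 595/144·1 + 7/6·1 + 3/4·1 = 1 ✓
b·c: 595/144·(-3/5) + 7/6·107/56 + 3/4·1 = 1/2 ✓
b·c²: 595/144·9/25 + 7/6·11449/3136 + 3/4·1 = 87317/13440 ≠ 1/3 ⇒ order 2.
b·Ac: 7/6·(-3/8) + 3/4·213/56 = 541/224 ≠ 1/6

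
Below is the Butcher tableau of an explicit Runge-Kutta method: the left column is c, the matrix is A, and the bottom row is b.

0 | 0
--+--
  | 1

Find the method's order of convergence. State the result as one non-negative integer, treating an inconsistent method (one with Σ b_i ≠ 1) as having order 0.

b = (1)
c = (0)
Σ b_i: 1·1 = 1 ✓; 1 stage ⇒ order 1.

1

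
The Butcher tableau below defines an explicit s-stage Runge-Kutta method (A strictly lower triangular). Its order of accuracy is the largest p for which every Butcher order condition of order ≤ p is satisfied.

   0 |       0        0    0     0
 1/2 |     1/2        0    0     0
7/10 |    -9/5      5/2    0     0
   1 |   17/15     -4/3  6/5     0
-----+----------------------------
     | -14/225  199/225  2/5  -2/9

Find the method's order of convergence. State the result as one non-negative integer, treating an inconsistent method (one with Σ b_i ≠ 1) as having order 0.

2

b = (-14/225, 199/225, 2/5, -2/9)
c = (0, 1/2, 7/10, 1)
Ac = (0, 0, 5/4, 13/75)
Σ b_i: (-14/225)·1 + 199/225·1 + 2/5·1 + (-2/9)·1 = 1 ✓
b·c: 199/225·1/2 + 2/5·7/10 + (-2/9)·1 = 1/2 ✓
b·c²: 199/225·1/4 + 2/5·49/100 + (-2/9)·1 = 877/4500 ≠ 1/3 ⇒ order 2.
b·Ac: 2/5·5/4 + (-2/9)·13/75 = 623/1350 ≠ 1/6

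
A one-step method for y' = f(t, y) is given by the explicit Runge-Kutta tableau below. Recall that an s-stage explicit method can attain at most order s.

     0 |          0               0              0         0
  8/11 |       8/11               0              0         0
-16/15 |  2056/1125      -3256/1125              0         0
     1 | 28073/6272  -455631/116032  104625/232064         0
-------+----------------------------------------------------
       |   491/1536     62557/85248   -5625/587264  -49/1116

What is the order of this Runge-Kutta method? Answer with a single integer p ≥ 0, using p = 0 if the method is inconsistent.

b = (491/1536, 62557/85248, -5625/587264, -49/1116)
c = (0, 8/11, -16/15, 1)
Ac = (0, 0, -2368/1125, -327/98)
Σ b_i: 491/1536·1 + 62557/85248·1 + (-5625/587264)·1 + (-49/1116)·1 = 1 ✓
b·c: 62557/85248·8/11 + (-5625/587264)·(-16/15) + (-49/1116)·1 = 1/2 ✓
b·c²: 62557/85248·64/121 + (-5625/587264)·256/225 + (-49/1116)·1 = 1/3 ✓
b·Ac: (-5625/587264)·(-2368/1125) + (-49/1116)·(-327/98) = 1/6 ✓
b·c³: 62557/85248·512/1331 + (-5625/587264)·(-4096/3375) + (-49/1116)·1 = 1/4 ✓
b·(c∘Ac): (-5625/587264)·37888/16875 + (-49/1116)·(-327/98) = 1/8 ✓
b·Ac²: (-5625/587264)·(-18944/12375) + (-49/1116)·(-843/539) = 1/12 ✓
b·A²c: (-49/1116)·(-93/98) = 1/24 ✓; 4 stages ⇒ order 4.

4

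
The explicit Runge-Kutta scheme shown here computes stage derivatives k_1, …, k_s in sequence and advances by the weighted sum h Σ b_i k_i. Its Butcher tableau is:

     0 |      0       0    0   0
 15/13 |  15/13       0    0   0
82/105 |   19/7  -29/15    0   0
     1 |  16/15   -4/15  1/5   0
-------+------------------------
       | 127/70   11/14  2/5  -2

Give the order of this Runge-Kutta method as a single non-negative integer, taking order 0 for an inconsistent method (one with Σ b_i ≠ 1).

1

b = (127/70, 11/14, 2/5, -2)
c = (0, 15/13, 82/105, 1)
Ac = (0, 0, -29/13, -1034/6825)
Σ b_i: 127/70·1 + 11/14·1 + 2/5·1 + (-2)·1 = 1 ✓
b·c: 11/14·15/13 + 2/5·82/105 + (-2)·1 = -1523/1950 ≠ 1/2 ⇒ order 1.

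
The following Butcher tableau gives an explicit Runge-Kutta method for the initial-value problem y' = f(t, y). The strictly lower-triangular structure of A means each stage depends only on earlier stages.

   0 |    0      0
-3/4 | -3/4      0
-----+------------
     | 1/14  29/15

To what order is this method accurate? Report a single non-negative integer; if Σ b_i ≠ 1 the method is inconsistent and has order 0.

b = (1/14, 29/15)
c = (0, -3/4)
Σ b_i: 1/14·1 + 29/15·1 = 421/210 ≠ 1 ⇒ order 0.

0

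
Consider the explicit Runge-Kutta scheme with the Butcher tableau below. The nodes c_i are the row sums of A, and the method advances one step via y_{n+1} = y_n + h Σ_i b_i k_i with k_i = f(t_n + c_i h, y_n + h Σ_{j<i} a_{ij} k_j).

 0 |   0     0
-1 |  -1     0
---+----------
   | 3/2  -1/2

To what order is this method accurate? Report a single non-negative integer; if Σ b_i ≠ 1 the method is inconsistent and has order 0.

b = (3/2, -1/2)
c = (0, -1)
Σ b_i: 3/2·1 + (-1/2)·1 = 1 ✓
b·c: (-1/2)·(-1) = 1/2 ✓; 2 stages ⇒ order 2.

2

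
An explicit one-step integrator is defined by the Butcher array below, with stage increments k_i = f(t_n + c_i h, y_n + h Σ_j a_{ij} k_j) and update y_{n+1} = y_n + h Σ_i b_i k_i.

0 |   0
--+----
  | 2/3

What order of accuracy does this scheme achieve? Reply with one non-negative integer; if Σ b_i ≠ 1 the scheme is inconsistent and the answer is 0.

b = (2/3)
c = (0)
Σ b_i: 2/3·1 = 2/3 ≠ 1 ⇒ order 0.

0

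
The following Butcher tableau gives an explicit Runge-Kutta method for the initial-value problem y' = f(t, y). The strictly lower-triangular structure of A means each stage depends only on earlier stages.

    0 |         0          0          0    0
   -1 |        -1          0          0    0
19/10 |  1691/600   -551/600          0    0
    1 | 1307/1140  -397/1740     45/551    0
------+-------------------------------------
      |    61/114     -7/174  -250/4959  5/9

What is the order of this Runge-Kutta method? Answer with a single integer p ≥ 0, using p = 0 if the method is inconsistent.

4

b = (61/114, -7/174, -250/4959, 5/9)
c = (0, -1, 19/10, 1)
Ac = (0, 0, 551/600, 23/60)
Σ b_i: 61/114·1 + (-7/174)·1 + (-250/4959)·1 + 5/9·1 = 1 ✓
b·c: (-7/174)·(-1) + (-250/4959)·19/10 + 5/9·1 = 1/2 ✓
b·c²: (-7/174)·1 + (-250/4959)·361/100 + 5/9·1 = 1/3 ✓
b·Ac: (-250/4959)·551/600 + 5/9·23/60 = 1/6 ✓
b·c³: (-7/174)·(-1) + (-250/4959)·6859/1000 + 5/9·1 = 1/4 ✓
b·(c∘Ac): (-250/4959)·10469/6000 + 5/9·23/60 = 1/8 ✓
b·Ac²: (-250/4959)·(-551/600) + 5/9·1/15 = 1/12 ✓
b·A²c: 5/9·3/40 = 1/24 ✓; 4 stages ⇒ order 4.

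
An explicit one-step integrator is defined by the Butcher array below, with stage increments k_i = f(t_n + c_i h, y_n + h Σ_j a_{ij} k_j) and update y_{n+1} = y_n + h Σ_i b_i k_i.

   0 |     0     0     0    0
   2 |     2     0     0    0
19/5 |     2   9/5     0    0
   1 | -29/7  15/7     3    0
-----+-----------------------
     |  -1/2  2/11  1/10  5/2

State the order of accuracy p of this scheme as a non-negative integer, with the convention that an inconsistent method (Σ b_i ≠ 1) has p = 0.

0

b = (-1/2, 2/11, 1/10, 5/2)
c = (0, 2, 19/5, 1)
Ac = (0, 0, 18/5, 549/35)
Σ b_i: (-1/2)·1 + 2/11·1 + 1/10·1 + 5/2·1 = 251/110 ≠ 1 ⇒ order 0.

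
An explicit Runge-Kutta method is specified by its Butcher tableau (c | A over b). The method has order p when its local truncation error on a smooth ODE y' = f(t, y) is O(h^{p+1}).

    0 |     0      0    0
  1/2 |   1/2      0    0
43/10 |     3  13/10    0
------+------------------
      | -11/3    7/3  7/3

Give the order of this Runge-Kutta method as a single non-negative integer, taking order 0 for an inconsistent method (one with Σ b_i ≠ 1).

b = (-11/3, 7/3, 7/3)
c = (0, 1/2, 43/10)
Ac = (0, 0, 13/20)
Σ b_i: (-11/3)·1 + 7/3·1 + 7/3·1 = 1 ✓
b·c: 7/3·1/2 + 7/3·43/10 = 56/5 ≠ 1/2 ⇒ order 1.

1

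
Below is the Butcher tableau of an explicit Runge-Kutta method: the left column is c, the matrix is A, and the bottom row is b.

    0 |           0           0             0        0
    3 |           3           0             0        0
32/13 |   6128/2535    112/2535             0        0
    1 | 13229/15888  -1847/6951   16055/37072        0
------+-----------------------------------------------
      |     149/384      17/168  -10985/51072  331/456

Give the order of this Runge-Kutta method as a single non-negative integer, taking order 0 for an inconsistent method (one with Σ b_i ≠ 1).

b = (149/384, 17/168, -10985/51072, 331/456)
c = (0, 3, 32/13, 1)
Ac = (0, 0, 112/845, 89/331)
Σ b_i: 149/384·1 + 17/168·1 + (-10985/51072)·1 + 331/456·1 = 1 ✓
b·c: 17/168·3 + (-10985/51072)·32/13 + 331/456·1 = 1/2 ✓
b·c²: 17/168·9 + (-10985/51072)·1024/169 + 331/456·1 = 1/3 ✓
b·Ac: (-10985/51072)·112/845 + 331/456·89/331 = 1/6 ✓
b·c³: 17/168·27 + (-10985/51072)·32768/2197 + 331/456·1 = 1/4 ✓
b·(c∘Ac): (-10985/51072)·3584/10985 + 331/456·89/331 = 1/8 ✓
b·Ac²: (-10985/51072)·336/845 + 331/456·77/331 = 1/12 ✓
b·A²c: 331/456·19/331 = 1/24 ✓; 4 stages ⇒ order 4.

4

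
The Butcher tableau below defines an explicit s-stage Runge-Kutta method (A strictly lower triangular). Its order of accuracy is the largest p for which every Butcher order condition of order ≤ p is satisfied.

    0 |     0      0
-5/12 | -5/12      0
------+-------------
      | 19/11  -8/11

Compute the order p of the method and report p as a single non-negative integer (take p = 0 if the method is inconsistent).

b = (19/11, -8/11)
c = (0, -5/12)
Σ b_i: 19/11·1 + (-8/11)·1 = 1 ✓
b·c: (-8/11)·(-5/12) = 10/33 ≠ 1/2 ⇒ order 1.

1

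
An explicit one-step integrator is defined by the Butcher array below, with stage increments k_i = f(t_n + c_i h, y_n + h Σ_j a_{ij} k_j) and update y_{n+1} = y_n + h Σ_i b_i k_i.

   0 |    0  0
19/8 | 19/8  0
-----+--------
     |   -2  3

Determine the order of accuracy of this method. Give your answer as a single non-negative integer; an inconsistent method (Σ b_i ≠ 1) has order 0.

1

b = (-2, 3)
c = (0, 19/8)
Σ b_i: (-2)·1 + 3·1 = 1 ✓
b·c: 3·19/8 = 57/8 ≠ 1/2 ⇒ order 1.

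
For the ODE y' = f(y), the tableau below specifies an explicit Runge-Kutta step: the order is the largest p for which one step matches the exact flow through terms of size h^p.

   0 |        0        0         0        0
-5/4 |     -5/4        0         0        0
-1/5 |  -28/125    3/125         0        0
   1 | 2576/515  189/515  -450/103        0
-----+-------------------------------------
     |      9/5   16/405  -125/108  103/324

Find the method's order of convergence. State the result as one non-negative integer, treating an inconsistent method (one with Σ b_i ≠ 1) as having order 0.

4

b = (9/5, 16/405, -125/108, 103/324)
c = (0, -5/4, -1/5, 1)
Ac = (0, 0, -3/100, 171/412)
Σ b_i: 9/5·1 + 16/405·1 + (-125/108)·1 + 103/324·1 = 1 ✓
b·c: 16/405·(-5/4) + (-125/108)·(-1/5) + 103/324·1 = 1/2 ✓
b·c²: 16/405·25/16 + (-125/108)·1/25 + 103/324·1 = 1/3 ✓
b·Ac: (-125/108)·(-3/100) + 103/324·171/412 = 1/6 ✓
b·c³: 16/405·(-125/64) + (-125/108)·(-1/125) + 103/324·1 = 1/4 ✓
b·(c∘Ac): (-125/108)·3/500 + 103/324·171/412 = 1/8 ✓
b·Ac²: (-125/108)·3/80 + 103/324·657/1648 = 1/12 ✓
b·A²c: 103/324·27/206 = 1/24 ✓; 4 stages ⇒ order 4.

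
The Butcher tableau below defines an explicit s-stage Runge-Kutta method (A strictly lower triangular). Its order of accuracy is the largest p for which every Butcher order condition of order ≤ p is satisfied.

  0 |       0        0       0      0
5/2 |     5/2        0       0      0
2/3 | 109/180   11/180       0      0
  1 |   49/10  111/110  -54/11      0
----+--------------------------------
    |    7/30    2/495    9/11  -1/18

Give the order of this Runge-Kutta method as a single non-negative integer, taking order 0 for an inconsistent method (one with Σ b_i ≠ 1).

4

b = (7/30, 2/495, 9/11, -1/18)
c = (0, 5/2, 2/3, 1)
Ac = (0, 0, 11/72, -3/4)
Σ b_i: 7/30·1 + 2/495·1 + 9/11·1 + (-1/18)·1 = 1 ✓
b·c: 2/495·5/2 + 9/11·2/3 + (-1/18)·1 = 1/2 ✓
b·c²: 2/495·25/4 + 9/11·4/9 + (-1/18)·1 = 1/3 ✓
b·Ac: 9/11·11/72 + (-1/18)·(-3/4) = 1/6 ✓
b·c³: 2/495·125/8 + 9/11·8/27 + (-1/18)·1 = 1/4 ✓
b·(c∘Ac): 9/11·11/108 + (-1/18)·(-3/4) = 1/8 ✓
b·Ac²: 9/11·55/144 + (-1/18)·33/8 = 1/12 ✓
b·A²c: (-1/18)·(-3/4) = 1/24 ✓; 4 stages ⇒ order 4.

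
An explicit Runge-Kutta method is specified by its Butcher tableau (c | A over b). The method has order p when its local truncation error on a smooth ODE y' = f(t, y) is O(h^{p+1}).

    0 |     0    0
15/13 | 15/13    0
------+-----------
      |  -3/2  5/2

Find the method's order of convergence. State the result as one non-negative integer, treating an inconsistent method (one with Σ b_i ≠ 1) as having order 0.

b = (-3/2, 5/2)
c = (0, 15/13)
Σ b_i: (-3/2)·1 + 5/2·1 = 1 ✓
b·c: 5/2·15/13 = 75/26 ≠ 1/2 ⇒ order 1.

1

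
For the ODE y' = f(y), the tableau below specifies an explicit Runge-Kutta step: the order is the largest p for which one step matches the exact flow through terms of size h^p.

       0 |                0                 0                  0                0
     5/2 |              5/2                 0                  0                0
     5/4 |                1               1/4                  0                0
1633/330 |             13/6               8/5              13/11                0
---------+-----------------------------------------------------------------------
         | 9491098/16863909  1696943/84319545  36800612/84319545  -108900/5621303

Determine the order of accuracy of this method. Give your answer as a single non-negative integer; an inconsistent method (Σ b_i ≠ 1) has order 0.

b = (9491098/16863909, 1696943/84319545, 36800612/84319545, -108900/5621303)
c = (0, 5/2, 5/4, 1633/330)
Ac = (0, 0, 5/8, 241/44)
Σ b_i: 9491098/16863909·1 + 1696943/84319545·1 + 36800612/84319545·1 + (-108900/5621303)·1 = 1 ✓
b·c: 1696943/84319545·5/2 + 36800612/84319545·5/4 + (-108900/5621303)·1633/330 = 1/2 ✓
b·c²: 1696943/84319545·25/4 + 36800612/84319545·25/16 + (-108900/5621303)·2666689/108900 = 1/3 ✓
b·Ac: 36800612/84319545·5/8 + (-108900/5621303)·241/44 = 1/6 ✓
b·c³: 1696943/84319545·125/8 + 36800612/84319545·125/64 + (-108900/5621303)·4354703137/35937000 = -17520821471/14840239920 ≠ 1/4 ⇒ order 3.
b·(c∘Ac): 36800612/84319545·25/32 + (-108900/5621303)·393553/14520 = -24838775/134911272 ≠ 1/8
b·Ac²: 36800612/84319545·25/16 + (-108900/5621303)·2085/176 = 7629910/16863909 ≠ 1/12
b·A²c: (-108900/5621303)·65/88 = -160875/11242606 ≠ 1/24

3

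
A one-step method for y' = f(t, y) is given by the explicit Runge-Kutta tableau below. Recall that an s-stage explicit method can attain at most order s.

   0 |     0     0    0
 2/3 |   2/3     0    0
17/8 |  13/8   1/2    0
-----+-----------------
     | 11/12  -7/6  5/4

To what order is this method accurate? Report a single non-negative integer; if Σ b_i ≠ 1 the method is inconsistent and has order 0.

1

b = (11/12, -7/6, 5/4)
c = (0, 2/3, 17/8)
Ac = (0, 0, 1/3)
Σ b_i: 11/12·1 + (-7/6)·1 + 5/4·1 = 1 ✓
b·c: (-7/6)·2/3 + 5/4·17/8 = 541/288 ≠ 1/2 ⇒ order 1.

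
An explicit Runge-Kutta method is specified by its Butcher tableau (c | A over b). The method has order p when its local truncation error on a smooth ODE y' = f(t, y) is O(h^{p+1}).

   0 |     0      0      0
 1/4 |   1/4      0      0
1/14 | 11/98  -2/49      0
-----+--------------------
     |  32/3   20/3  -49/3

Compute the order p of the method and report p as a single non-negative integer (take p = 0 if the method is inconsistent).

b = (32/3, 20/3, -49/3)
c = (0, 1/4, 1/14)
Ac = (0, 0, -1/98)
Σ b_i: 32/3·1 + 20/3·1 + (-49/3)·1 = 1 ✓
b·c: 20/3·1/4 + (-49/3)·1/14 = 1/2 ✓
b·c²: 20/3·1/16 + (-49/3)·1/196 = 1/3 ✓
b·Ac: (-49/3)·(-1/98) = 1/6 ✓; 3 stages ⇒ order 3.

3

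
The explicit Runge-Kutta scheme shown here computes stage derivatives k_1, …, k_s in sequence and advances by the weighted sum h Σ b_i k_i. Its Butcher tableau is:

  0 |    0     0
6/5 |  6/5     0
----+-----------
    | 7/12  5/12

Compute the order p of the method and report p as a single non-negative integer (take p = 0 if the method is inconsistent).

b = (7/12, 5/12)
c = (0, 6/5)
Σ b_i: 7/12·1 + 5/12·1 = 1 ✓
b·c: 5/12·6/5 = 1/2 ✓; 2 stages ⇒ order 2.

2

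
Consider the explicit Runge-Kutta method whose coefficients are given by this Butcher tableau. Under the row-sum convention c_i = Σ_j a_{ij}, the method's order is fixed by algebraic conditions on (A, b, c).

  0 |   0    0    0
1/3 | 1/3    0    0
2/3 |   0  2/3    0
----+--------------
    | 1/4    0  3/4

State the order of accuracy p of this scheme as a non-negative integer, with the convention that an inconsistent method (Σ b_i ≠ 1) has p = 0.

b = (1/4, 0, 3/4)
c = (0, 1/3, 2/3)
Ac = (0, 0, 2/9)
Σ b_i: 1/4·1 + 3/4·1 = 1 ✓
b·c: 3/4·2/3 = 1/2 ✓
b·c²: 3/4·4/9 = 1/3 ✓
b·Ac: 3/4·2/9 = 1/6 ✓; 3 stages ⇒ order 3.

3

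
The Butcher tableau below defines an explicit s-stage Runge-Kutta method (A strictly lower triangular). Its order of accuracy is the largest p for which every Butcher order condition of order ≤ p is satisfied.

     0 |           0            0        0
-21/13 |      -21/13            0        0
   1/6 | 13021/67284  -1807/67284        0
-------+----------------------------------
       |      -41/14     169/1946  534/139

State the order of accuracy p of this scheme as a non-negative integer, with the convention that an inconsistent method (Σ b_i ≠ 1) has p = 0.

b = (-41/14, 169/1946, 534/139)
c = (0, -21/13, 1/6)
Ac = (0, 0, 139/3204)
Σ b_i: (-41/14)·1 + 169/1946·1 + 534/139·1 = 1 ✓
b·c: 169/1946·(-21/13) + 534/139·1/6 = 1/2 ✓
b·c²: 169/1946·441/169 + 534/139·1/36 = 1/3 ✓
b·Ac: 534/139·139/3204 = 1/6 ✓; 3 stages ⇒ order 3.

3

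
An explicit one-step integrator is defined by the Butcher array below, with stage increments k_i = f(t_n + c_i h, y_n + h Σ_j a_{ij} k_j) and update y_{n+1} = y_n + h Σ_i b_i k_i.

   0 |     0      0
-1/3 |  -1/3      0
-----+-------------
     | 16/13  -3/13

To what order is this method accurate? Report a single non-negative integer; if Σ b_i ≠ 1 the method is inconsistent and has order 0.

1

b = (16/13, -3/13)
c = (0, -1/3)
Σ b_i: 16/13·1 + (-3/13)·1 = 1 ✓
b·c: (-3/13)·(-1/3) = 1/13 ≠ 1/2 ⇒ order 1.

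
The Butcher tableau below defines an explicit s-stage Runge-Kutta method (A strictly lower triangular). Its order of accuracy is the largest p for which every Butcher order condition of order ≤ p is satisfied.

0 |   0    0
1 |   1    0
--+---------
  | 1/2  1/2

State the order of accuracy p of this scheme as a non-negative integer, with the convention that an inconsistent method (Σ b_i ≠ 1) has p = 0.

2

b = (1/2, 1/2)
c = (0, 1)
Σ b_i: 1/2·1 + 1/2·1 = 1 ✓
b·c: 1/2·1 = 1/2 ✓; 2 stages ⇒ order 2.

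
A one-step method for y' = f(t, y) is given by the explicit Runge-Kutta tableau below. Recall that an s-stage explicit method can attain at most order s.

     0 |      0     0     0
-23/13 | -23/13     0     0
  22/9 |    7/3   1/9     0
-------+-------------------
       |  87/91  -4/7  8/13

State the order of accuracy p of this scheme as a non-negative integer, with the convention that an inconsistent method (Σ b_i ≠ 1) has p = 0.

b = (87/91, -4/7, 8/13)
c = (0, -23/13, 22/9)
Ac = (0, 0, -23/117)
Σ b_i: 87/91·1 + (-4/7)·1 + 8/13·1 = 1 ✓
b·c: (-4/7)·(-23/13) + 8/13·22/9 = 2060/819 ≠ 1/2 ⇒ order 1.

1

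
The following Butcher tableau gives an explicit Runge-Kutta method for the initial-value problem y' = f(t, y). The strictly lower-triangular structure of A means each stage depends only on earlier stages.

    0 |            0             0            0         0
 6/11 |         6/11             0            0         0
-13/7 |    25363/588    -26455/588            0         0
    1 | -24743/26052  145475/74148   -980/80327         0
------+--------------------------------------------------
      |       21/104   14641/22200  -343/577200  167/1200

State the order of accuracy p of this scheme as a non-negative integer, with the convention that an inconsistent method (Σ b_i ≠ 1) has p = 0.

b = (21/104, 14641/22200, -343/577200, 167/1200)
c = (0, 6/11, -13/7, 1)
Ac = (0, 0, -2405/98, 365/334)
Σ b_i: 21/104·1 + 14641/22200·1 + (-343/577200)·1 + 167/1200·1 = 1 ✓
b·c: 14641/22200·6/11 + (-343/577200)·(-13/7) + 167/1200·1 = 1/2 ✓
b·c²: 14641/22200·36/121 + (-343/577200)·169/49 + 167/1200·1 = 1/3 ✓
b·Ac: (-343/577200)·(-2405/98) + 167/1200·365/334 = 1/6 ✓
b·c³: 14641/22200·216/1331 + (-343/577200)·(-2197/343) + 167/1200·1 = 1/4 ✓
b·(c∘Ac): (-343/577200)·31265/686 + 167/1200·365/334 = 1/8 ✓
b·Ac²: (-343/577200)·(-7215/539) + 167/1200·995/1837 = 1/12 ✓
b·A²c: 167/1200·50/167 = 1/24 ✓; 4 stages ⇒ order 4.

4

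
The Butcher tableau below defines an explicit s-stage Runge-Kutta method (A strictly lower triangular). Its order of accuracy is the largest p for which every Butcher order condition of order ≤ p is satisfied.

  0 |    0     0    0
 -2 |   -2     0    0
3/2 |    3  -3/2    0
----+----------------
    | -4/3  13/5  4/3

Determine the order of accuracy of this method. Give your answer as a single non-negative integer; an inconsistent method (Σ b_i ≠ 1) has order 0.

b = (-4/3, 13/5, 4/3)
c = (0, -2, 3/2)
Ac = (0, 0, 3)
Σ b_i: (-4/3)·1 + 13/5·1 + 4/3·1 = 13/5 ≠ 1 ⇒ order 0.

0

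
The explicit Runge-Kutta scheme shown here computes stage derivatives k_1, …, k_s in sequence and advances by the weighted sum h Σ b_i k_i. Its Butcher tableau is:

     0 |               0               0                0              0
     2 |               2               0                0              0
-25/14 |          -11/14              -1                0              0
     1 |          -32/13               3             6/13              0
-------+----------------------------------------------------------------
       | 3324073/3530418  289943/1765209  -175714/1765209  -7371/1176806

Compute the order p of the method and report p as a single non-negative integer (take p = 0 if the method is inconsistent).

b = (3324073/3530418, 289943/1765209, -175714/1765209, -7371/1176806)
c = (0, 2, -25/14, 1)
Ac = (0, 0, -2, 471/91)
Σ b_i: 3324073/3530418·1 + 289943/1765209·1 + (-175714/1765209)·1 + (-7371/1176806)·1 = 1 ✓
b·c: 289943/1765209·2 + (-175714/1765209)·(-25/14) + (-7371/1176806)·1 = 1/2 ✓
b·c²: 289943/1765209·4 + (-175714/1765209)·625/196 + (-7371/1176806)·1 = 1/3 ✓
b·Ac: (-175714/1765209)·(-2) + (-7371/1176806)·471/91 = 1/6 ✓
b·c³: 289943/1765209·8 + (-175714/1765209)·(-15625/2744) + (-7371/1176806)·1 = 30884425/16475284 ≠ 1/4 ⇒ order 3.
b·(c∘Ac): (-175714/1765209)·25/7 + (-7371/1176806)·471/91 = -1369553/3530418 ≠ 1/8
b·Ac²: (-175714/1765209)·(-4) + (-7371/1176806)·17163/1274 = 15509359/49425852 ≠ 1/12
b·A²c: (-7371/1176806)·(-12/13) = 3402/588403 ≠ 1/24

3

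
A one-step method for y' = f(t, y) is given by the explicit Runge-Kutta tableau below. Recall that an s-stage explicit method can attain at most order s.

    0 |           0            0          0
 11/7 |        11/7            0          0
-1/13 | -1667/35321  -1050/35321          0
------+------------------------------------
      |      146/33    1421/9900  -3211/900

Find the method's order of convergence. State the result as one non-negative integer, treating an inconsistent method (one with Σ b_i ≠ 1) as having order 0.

b = (146/33, 1421/9900, -3211/900)
c = (0, 11/7, -1/13)
Ac = (0, 0, -150/3211)
Σ b_i: 146/33·1 + 1421/9900·1 + (-3211/900)·1 = 1 ✓
b·c: 1421/9900·11/7 + (-3211/900)·(-1/13) = 1/2 ✓
b·c²: 1421/9900·121/49 + (-3211/900)·1/169 = 1/3 ✓
b·Ac: (-3211/900)·(-150/3211) = 1/6 ✓; 3 stages ⇒ order 3.

3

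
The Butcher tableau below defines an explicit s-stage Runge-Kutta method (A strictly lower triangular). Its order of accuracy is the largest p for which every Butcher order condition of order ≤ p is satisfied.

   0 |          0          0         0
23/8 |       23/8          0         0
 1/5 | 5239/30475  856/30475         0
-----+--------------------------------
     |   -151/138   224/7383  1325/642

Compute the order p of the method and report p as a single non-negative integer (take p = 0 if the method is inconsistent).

b = (-151/138, 224/7383, 1325/642)
c = (0, 23/8, 1/5)
Ac = (0, 0, 107/1325)
Σ b_i: (-151/138)·1 + 224/7383·1 + 1325/642·1 = 1 ✓
b·c: 224/7383·23/8 + 1325/642·1/5 = 1/2 ✓
b·c²: 224/7383·529/64 + 1325/642·1/25 = 1/3 ✓
b·Ac: 1325/642·107/1325 = 1/6 ✓; 3 stages ⇒ order 3.

3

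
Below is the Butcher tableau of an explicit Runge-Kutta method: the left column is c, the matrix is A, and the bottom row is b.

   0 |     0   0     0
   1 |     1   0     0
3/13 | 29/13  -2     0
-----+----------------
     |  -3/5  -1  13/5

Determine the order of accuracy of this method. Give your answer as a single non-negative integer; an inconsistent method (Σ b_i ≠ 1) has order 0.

b = (-3/5, -1, 13/5)
c = (0, 1, 3/13)
Ac = (0, 0, -2)
Σ b_i: (-3/5)·1 + (-1)·1 + 13/5·1 = 1 ✓
b·c: (-1)·1 + 13/5·3/13 = -2/5 ≠ 1/2 ⇒ order 1.

1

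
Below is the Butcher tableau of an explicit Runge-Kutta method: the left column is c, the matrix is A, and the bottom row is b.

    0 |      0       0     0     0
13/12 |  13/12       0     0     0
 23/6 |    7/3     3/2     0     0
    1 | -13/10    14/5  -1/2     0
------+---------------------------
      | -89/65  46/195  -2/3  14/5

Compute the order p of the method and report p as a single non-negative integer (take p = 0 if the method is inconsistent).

2

b = (-89/65, 46/195, -2/3, 14/5)
c = (0, 13/12, 23/6, 1)
Ac = (0, 0, 13/8, 67/60)
Σ b_i: (-89/65)·1 + 46/195·1 + (-2/3)·1 + 14/5·1 = 1 ✓
b·c: 46/195·13/12 + (-2/3)·23/6 + 14/5·1 = 1/2 ✓
b·c²: 46/195·169/144 + (-2/3)·529/36 + 14/5·1 = -2419/360 ≠ 1/3 ⇒ order 2.
b·Ac: (-2/3)·13/8 + 14/5·67/60 = 613/300 ≠ 1/6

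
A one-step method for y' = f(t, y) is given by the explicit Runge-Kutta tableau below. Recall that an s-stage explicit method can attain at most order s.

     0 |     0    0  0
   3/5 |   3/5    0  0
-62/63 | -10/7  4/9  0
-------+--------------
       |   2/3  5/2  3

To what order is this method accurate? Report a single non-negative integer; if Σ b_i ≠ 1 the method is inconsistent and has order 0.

b = (2/3, 5/2, 3)
c = (0, 3/5, -62/63)
Ac = (0, 0, 4/15)
Σ b_i: 2/3·1 + 5/2·1 + 3·1 = 37/6 ≠ 1 ⇒ order 0.

0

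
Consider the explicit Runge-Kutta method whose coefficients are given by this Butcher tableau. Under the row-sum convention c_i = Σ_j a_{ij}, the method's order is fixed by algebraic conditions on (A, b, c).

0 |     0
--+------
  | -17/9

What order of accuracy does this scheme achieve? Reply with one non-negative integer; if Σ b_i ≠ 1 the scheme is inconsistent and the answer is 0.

0

b = (-17/9)
c = (0)
Σ b_i: (-17/9)·1 = -17/9 ≠ 1 ⇒ order 0.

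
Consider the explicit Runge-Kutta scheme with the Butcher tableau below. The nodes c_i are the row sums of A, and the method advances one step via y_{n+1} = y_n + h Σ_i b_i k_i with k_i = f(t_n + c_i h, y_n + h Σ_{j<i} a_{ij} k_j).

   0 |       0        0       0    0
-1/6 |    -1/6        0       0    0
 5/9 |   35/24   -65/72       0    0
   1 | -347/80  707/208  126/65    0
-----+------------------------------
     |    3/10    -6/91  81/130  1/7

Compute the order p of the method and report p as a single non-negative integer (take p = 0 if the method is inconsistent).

b = (3/10, -6/91, 81/130, 1/7)
c = (0, -1/6, 5/9, 1)
Ac = (0, 0, 65/432, 49/96)
Σ b_i: 3/10·1 + (-6/91)·1 + 81/130·1 + 1/7·1 = 1 ✓
b·c: (-6/91)·(-1/6) + 81/130·5/9 + 1/7·1 = 1/2 ✓
b·c²: (-6/91)·1/36 + 81/130·25/81 + 1/7·1 = 1/3 ✓
b·Ac: 81/130·65/432 + 1/7·49/96 = 1/6 ✓
b·c³: (-6/91)·(-1/216) + 81/130·125/729 + 1/7·1 = 1/4 ✓
b·(c∘Ac): 81/130·325/3888 + 1/7·49/96 = 1/8 ✓
b·Ac²: 81/130·(-65/2592) + 1/7·133/192 = 1/12 ✓
b·A²c: 1/7·7/24 = 1/24 ✓; 4 stages ⇒ order 4.

4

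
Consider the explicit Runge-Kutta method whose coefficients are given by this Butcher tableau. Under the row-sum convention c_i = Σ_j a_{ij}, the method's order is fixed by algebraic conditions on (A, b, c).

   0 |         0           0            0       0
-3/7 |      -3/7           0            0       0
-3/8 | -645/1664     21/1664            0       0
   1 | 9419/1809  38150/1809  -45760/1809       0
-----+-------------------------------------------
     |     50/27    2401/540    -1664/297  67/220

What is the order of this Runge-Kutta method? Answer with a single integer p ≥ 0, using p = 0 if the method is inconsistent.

b = (50/27, 2401/540, -1664/297, 67/220)
c = (0, -3/7, -3/8, 1)
Ac = (0, 0, -9/1664, 30/67)
Σ b_i: 50/27·1 + 2401/540·1 + (-1664/297)·1 + 67/220·1 = 1 ✓
b·c: 2401/540·(-3/7) + (-1664/297)·(-3/8) + 67/220·1 = 1/2 ✓
b·c²: 2401/540·9/49 + (-1664/297)·9/64 + 67/220·1 = 1/3 ✓
b·Ac: (-1664/297)·(-9/1664) + 67/220·30/67 = 1/6 ✓
b·c³: 2401/540·(-27/343) + (-1664/297)·(-27/512) + 67/220·1 = 1/4 ✓
b·(c∘Ac): (-1664/297)·27/13312 + 67/220·30/67 = 1/8 ✓
b·Ac²: (-1664/297)·27/11648 + 67/220·445/1407 = 1/12 ✓
b·A²c: 67/220·55/402 = 1/24 ✓; 4 stages ⇒ order 4.

4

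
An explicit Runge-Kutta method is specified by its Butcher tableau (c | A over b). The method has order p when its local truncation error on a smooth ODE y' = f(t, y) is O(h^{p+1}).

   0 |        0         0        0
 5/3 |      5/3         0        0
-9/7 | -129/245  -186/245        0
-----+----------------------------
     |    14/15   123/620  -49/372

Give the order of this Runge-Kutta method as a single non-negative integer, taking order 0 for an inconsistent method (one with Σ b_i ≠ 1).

3

b = (14/15, 123/620, -49/372)
c = (0, 5/3, -9/7)
Ac = (0, 0, -62/49)
Σ b_i: 14/15·1 + 123/620·1 + (-49/372)·1 = 1 ✓
b·c: 123/620·5/3 + (-49/372)·(-9/7) = 1/2 ✓
b·c²: 123/620·25/9 + (-49/372)·81/49 = 1/3 ✓
b·Ac: (-49/372)·(-62/49) = 1/6 ✓; 3 stages ⇒ order 3.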